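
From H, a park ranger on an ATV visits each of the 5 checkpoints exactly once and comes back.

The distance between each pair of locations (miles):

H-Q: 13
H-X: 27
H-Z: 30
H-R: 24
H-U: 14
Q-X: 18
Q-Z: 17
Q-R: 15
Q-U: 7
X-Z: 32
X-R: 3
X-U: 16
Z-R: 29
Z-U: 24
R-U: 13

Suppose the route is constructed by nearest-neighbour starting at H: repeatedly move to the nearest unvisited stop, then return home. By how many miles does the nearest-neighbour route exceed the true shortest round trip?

From H: Q=13, U=14, R=24, X=27, Z=30 → choose Q (13).
From Q: U=7, R=15, Z=17, X=18 → choose U (7).
From U: R=13, X=16, Z=24 → choose R (13).
From R: X=3, Z=29 → choose X (3).
From X: Z=32 → choose Z (32).
NN route H → Q → U → R → X → Z → H costs 98.
Optimal: H → Q → Z → X → R → U → H costs 92 (by enumerating all 60 distinct tours).
Excess = 98 − 92 = 6.

Excess over optimum: 6 miles.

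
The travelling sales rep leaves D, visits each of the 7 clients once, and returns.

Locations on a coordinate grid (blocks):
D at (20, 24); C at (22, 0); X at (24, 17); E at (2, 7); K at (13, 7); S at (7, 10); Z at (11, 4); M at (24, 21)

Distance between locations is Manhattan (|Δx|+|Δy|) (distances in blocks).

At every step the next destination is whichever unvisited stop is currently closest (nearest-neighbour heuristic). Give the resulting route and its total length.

Nearest-neighbour total = 102 blocks; route D → M → X → C → Z → K → S → E → D.

D → [M:7 / X:11 / K:24 / C:26 / S:27 / Z:29 / E:35] → M (7)
M → [X:4 / C:23 / K:25 / S:28 / Z:30 / E:36] → X (4)
X → [C:19 / K:21 / S:24 / Z:26 / E:32] → C (19)
C → [Z:15 / K:16 / S:25 / E:27] → Z (15)
Z → [K:5 / S:10 / E:12] → K (5)
K → [S:9 / E:11] → S (9)
S → [E:8] → E (8)
Return E→D: 35.
Total = 7 + 4 + 19 + 15 + 5 + 9 + 8 + 35 = 102.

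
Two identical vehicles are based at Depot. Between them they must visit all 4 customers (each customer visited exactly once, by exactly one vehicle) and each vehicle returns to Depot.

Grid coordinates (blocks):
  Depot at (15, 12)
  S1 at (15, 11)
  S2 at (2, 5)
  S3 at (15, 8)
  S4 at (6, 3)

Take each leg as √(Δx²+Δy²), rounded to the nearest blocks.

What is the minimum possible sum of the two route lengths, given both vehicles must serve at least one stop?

There are 2^3 − 1 = 7 ways to divide the 4 stops into two non-empty groups. For each, the best each vehicle can do is its own shortest tour through its group:
  {S1} + {S2, S3, S4}: 2 + 33 = 35
  {S2} + {S1, S3, S4}: 30 + 27 = 57
  {S1, S2} + {S3, S4}: 30 + 27 = 57
  {S3} + {S1, S2, S4}: 8 + 32 = 40
  {S1, S3} + {S2, S4}: 8 + 32 = 40
  {S2, S3} + {S1, S4}: 32 + 26 = 58
  … (7 splits in total)
Best: vehicle 1 Depot → S1 → Depot = 2; vehicle 2 Depot → S2 → S4 → S3 → Depot = 33; combined 35.

35 blocks — the smallest possible combined total.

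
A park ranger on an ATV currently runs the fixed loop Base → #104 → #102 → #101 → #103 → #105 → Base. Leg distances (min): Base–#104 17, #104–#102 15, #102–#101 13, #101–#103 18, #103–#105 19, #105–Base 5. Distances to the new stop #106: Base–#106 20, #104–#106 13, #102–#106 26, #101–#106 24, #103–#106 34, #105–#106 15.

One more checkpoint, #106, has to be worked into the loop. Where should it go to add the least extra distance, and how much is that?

Insertion cost between consecutive stops i–j is d(i,#106) + d(#106,j) − d(i,j):
  between Base and #104: 20 + 13 − 17 = 16
  between #104 and #102: 13 + 26 − 15 = 24
  between #102 and #101: 26 + 24 − 13 = 37
  between #101 and #103: 24 + 34 − 18 = 40
  between #103 and #105: 34 + 15 − 19 = 30
  between #105 and Base: 15 + 20 − 5 = 30
Cheapest insertion is between Base and #104, adding 16.
New total = 87 + 16 = 103.

Adding 16 min by placing #106 on the Base–#104 leg.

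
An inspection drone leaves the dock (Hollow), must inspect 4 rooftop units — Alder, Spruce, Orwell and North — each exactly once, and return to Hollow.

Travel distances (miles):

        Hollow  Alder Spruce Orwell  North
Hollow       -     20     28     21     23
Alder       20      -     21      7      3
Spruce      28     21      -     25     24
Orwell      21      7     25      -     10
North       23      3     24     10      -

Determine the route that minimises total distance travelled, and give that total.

With 4 stops there are 4!/2 = 12 distinct round trips (a route and its reverse cost the same).
Hollow - Alder - Spruce - Orwell - North - Hollow: 20+21+25+10+23 = 99
Hollow - Alder - Spruce - North - Orwell - Hollow: 20+21+24+10+21 = 96
Hollow - Alder - Orwell - Spruce - North - Hollow: 20+7+25+24+23 = 99
Hollow - Alder - Orwell - North - Spruce - Hollow: 20+7+10+24+28 = 89
Hollow - Alder - North - Spruce - Orwell - Hollow: 20+3+24+25+21 = 93
Hollow - Alder - North - Orwell - Spruce - Hollow: 20+3+10+25+28 = 86
Hollow - Spruce - Alder - Orwell - North - Hollow: 28+21+7+10+23 = 89
Hollow - Spruce - Alder - North - Orwell - Hollow: 28+21+3+10+21 = 83
Hollow - Spruce - Orwell - Alder - North - Hollow: 28+25+7+3+23 = 86
Hollow - Spruce - North - Alder - Orwell - Hollow: 28+24+3+7+21 = 83
Hollow - Orwell - Alder - Spruce - North - Hollow: 21+7+21+24+23 = 96
Hollow - Orwell - Spruce - Alder - North - Hollow: 21+25+21+3+23 = 93
The minimum is 83.
One optimal route: Hollow → Spruce → Alder → North → Orwell → Hollow (or its reverse).

83 miles — the shortest possible round trip.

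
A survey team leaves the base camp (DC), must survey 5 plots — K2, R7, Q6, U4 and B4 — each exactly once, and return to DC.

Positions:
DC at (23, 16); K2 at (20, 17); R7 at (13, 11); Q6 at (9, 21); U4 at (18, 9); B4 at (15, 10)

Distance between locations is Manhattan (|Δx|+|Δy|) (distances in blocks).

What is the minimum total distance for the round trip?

Minimum total distance: 52 blocks.

DC→K2→R7→Q6→U4→B4→DC: 4+13+14+21+4+14 = 70
DC→K2→R7→Q6→B4→U4→DC: 4+13+14+17+4+12 = 64
DC→K2→R7→U4→Q6→B4→DC: 4+13+7+21+17+14 = 76
DC→K2→R7→U4→B4→Q6→DC: 4+13+7+4+17+19 = 64
DC→K2→R7→B4→Q6→U4→DC: 4+13+3+17+21+12 = 70
DC→K2→R7→B4→U4→Q6→DC: 4+13+3+4+21+19 = 64
DC→K2→Q6→R7→U4→B4→DC: 4+15+14+7+4+14 = 58
DC→K2→Q6→R7→B4→U4→DC: 4+15+14+3+4+12 = 52
DC→K2→Q6→U4→R7→B4→DC: 4+15+21+7+3+14 = 64
DC→K2→Q6→U4→B4→R7→DC: 4+15+21+4+3+15 = 62
DC→K2→Q6→B4→R7→U4→DC: 4+15+17+3+7+12 = 58
DC→K2→Q6→B4→U4→R7→DC: 4+15+17+4+7+15 = 62
DC→K2→U4→R7→Q6→B4→DC: 4+10+7+14+17+14 = 66
DC→K2→U4→R7→B4→Q6→DC: 4+10+7+3+17+19 = 60
… (46 more)
The minimum is 52.
One optimal route: DC → K2 → Q6 → R7 → B4 → U4 → DC (or its reverse).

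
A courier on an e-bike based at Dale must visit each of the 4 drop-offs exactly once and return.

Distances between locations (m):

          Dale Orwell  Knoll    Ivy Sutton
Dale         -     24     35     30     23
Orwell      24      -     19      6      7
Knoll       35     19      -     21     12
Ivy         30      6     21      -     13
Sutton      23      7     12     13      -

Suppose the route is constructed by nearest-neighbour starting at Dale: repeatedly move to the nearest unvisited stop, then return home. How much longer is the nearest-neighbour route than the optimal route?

From Dale: Sutton=23, Orwell=24, Ivy=30, Knoll=35 → choose Sutton (23).
From Sutton: Orwell=7, Knoll=12, Ivy=13 → choose Orwell (7).
From Orwell: Ivy=6, Knoll=19 → choose Ivy (6).
From Ivy: Knoll=21 → choose Knoll (21).
NN route Dale → Sutton → Orwell → Ivy → Knoll → Dale costs 92.
Optimal: Dale → Orwell → Ivy → Knoll → Sutton → Dale costs 86 (by enumerating all 12 distinct tours).
Excess = 92 − 86 = 6.

6 m longer than the optimal tour.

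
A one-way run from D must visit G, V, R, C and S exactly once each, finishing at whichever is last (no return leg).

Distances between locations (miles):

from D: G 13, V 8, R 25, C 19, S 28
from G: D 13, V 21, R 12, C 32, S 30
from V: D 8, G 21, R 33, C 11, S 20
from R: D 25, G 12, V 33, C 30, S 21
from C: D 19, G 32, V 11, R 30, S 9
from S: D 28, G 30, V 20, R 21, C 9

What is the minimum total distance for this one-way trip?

There are 5! = 120 possible orderings.
D→G→V→R→C→S: 13+21+33+30+9 = 106
D→G→V→R→S→C: 13+21+33+21+9 = 97
D→G→V→C→R→S: 13+21+11+30+21 = 96
D→G→V→C→S→R: 13+21+11+9+21 = 75
D→G→V→S→R→C: 13+21+20+21+30 = 105
D→G→V→S→C→R: 13+21+20+9+30 = 93
D→G→R→V→C→S: 13+12+33+11+9 = 78
D→G→R→V→S→C: 13+12+33+20+9 = 87
D→G→R→C→V→S: 13+12+30+11+20 = 86
D→G→R→C→S→V: 13+12+30+9+20 = 84
D→G→R→S→V→C: 13+12+21+20+11 = 77
D→G→R→S→C→V: 13+12+21+9+11 = 66
D→G→C→V→R→S: 13+32+11+33+21 = 110
D→G→C→V→S→R: 13+32+11+20+21 = 97
… (106 more)
D→V→C→S→R→G: 8+11+9+21+12 = 61  ← best
The minimum is 61.
One shortest path: D → V → C → S → R → G.

61 miles — the minimum one-way total.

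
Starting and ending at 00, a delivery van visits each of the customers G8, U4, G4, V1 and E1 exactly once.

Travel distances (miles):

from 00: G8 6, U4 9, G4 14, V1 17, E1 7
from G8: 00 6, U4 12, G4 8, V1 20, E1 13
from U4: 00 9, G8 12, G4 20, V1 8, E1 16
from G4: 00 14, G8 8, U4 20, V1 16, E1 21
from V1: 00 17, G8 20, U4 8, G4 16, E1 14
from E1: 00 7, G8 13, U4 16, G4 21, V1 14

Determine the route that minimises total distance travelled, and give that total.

Shortest round trip = 61 miles.

There are 60 distinct closed tours to check (reversals are equivalent).
00-G8-U4-G4-V1-E1-00: 6+12+20+16+14+7 = 75
00-G8-U4-G4-E1-V1-00: 6+12+20+21+14+17 = 90
00-G8-U4-V1-G4-E1-00: 6+12+8+16+21+7 = 70
00-G8-U4-V1-E1-G4-00: 6+12+8+14+21+14 = 75
00-G8-U4-E1-G4-V1-00: 6+12+16+21+16+17 = 88
00-G8-U4-E1-V1-G4-00: 6+12+16+14+16+14 = 78
00-G8-G4-U4-V1-E1-00: 6+8+20+8+14+7 = 63
00-G8-G4-U4-E1-V1-00: 6+8+20+16+14+17 = 81
00-G8-G4-V1-U4-E1-00: 6+8+16+8+16+7 = 61
00-G8-G4-V1-E1-U4-00: 6+8+16+14+16+9 = 69
00-G8-G4-E1-U4-V1-00: 6+8+21+16+8+17 = 76
00-G8-G4-E1-V1-U4-00: 6+8+21+14+8+9 = 66
00-G8-V1-U4-G4-E1-00: 6+20+8+20+21+7 = 82
00-G8-V1-U4-E1-G4-00: 6+20+8+16+21+14 = 85
… (46 more)
The minimum is 61.
One optimal route: 00 → G8 → G4 → V1 → U4 → E1 → 00 (or its reverse).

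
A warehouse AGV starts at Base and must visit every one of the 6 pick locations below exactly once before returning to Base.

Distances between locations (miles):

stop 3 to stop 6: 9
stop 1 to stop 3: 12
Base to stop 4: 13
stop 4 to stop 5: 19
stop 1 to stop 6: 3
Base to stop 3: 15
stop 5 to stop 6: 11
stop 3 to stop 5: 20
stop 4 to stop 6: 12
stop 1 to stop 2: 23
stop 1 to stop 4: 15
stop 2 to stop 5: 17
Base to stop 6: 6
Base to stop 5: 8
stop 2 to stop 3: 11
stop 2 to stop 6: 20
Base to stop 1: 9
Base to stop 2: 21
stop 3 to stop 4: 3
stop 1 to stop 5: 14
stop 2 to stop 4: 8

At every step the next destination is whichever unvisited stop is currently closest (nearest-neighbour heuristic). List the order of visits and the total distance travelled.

From Base: distances to unvisited — stop 6=6, stop 5=8, stop 1=9, stop 4=13, stop 3=15, stop 2=21. Nearest is stop 6 (6).
From stop 6: distances to unvisited — stop 1=3, stop 3=9, stop 5=11, stop 4=12, stop 2=20. Nearest is stop 1 (3).
From stop 1: distances to unvisited — stop 3=12, stop 5=14, stop 4=15, stop 2=23. Nearest is stop 3 (12).
From stop 3: distances to unvisited — stop 4=3, stop 2=11, stop 5=20. Nearest is stop 4 (3).
From stop 4: distances to unvisited — stop 2=8, stop 5=19. Nearest is stop 2 (8).
From stop 2: distances to unvisited — stop 5=17. Nearest is stop 5 (17).
Return stop 5→Base: 8.
Total = 6 + 3 + 12 + 3 + 8 + 17 + 8 = 57.

Nearest-neighbour total = 57 miles; route Base → stop 6 → stop 1 → stop 3 → stop 4 → stop 2 → stop 5 → Base.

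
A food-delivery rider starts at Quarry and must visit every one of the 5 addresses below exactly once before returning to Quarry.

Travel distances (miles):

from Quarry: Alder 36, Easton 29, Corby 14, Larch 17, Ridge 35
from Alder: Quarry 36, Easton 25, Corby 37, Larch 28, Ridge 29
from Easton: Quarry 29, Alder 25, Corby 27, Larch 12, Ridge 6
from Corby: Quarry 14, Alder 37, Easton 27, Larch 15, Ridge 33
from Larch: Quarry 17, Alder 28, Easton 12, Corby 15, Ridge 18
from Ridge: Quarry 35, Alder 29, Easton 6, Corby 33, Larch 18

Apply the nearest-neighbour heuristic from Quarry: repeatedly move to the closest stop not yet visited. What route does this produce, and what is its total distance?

112 miles along Quarry → Corby → Larch → Easton → Ridge → Alder → Quarry.

Quarry → [Corby:14 / Larch:17 / Easton:29 / Ridge:35 / Alder:36] → Corby (14)
Corby → [Larch:15 / Easton:27 / Ridge:33 / Alder:37] → Larch (15)
Larch → [Easton:12 / Ridge:18 / Alder:28] → Easton (12)
Easton → [Ridge:6 / Alder:25] → Ridge (6)
Ridge → [Alder:29] → Alder (29)
Return Alder→Quarry: 36.
Total = 14 + 15 + 12 + 6 + 29 + 36 = 112.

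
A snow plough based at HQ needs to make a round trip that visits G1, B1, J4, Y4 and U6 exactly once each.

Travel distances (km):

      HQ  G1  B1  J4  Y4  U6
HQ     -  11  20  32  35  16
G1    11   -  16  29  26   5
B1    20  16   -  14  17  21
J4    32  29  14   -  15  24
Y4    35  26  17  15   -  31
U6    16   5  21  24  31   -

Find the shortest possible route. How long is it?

HQ→G1→B1→J4→Y4→U6→HQ: 11+16+14+15+31+16 = 103
HQ→G1→B1→J4→U6→Y4→HQ: 11+16+14+24+31+35 = 131
HQ→G1→B1→Y4→J4→U6→HQ: 11+16+17+15+24+16 = 99
HQ→G1→B1→Y4→U6→J4→HQ: 11+16+17+31+24+32 = 131
HQ→G1→B1→U6→J4→Y4→HQ: 11+16+21+24+15+35 = 122
HQ→G1→B1→U6→Y4→J4→HQ: 11+16+21+31+15+32 = 126
HQ→G1→J4→B1→Y4→U6→HQ: 11+29+14+17+31+16 = 118
HQ→G1→J4→B1→U6→Y4→HQ: 11+29+14+21+31+35 = 141
HQ→G1→J4→Y4→B1→U6→HQ: 11+29+15+17+21+16 = 109
HQ→G1→J4→Y4→U6→B1→HQ: 11+29+15+31+21+20 = 127
HQ→G1→J4→U6→B1→Y4→HQ: 11+29+24+21+17+35 = 137
HQ→G1→J4→U6→Y4→B1→HQ: 11+29+24+31+17+20 = 132
HQ→G1→Y4→B1→J4→U6→HQ: 11+26+17+14+24+16 = 108
HQ→G1→Y4→B1→U6→J4→HQ: 11+26+17+21+24+32 = 131
… (46 more)
HQ→G1→U6→J4→Y4→B1→HQ: 11+5+24+15+17+20 = 92  ← best
The minimum is 92.
One optimal route: HQ → G1 → U6 → J4 → Y4 → B1 → HQ (or its reverse).

92 km — the shortest possible round trip.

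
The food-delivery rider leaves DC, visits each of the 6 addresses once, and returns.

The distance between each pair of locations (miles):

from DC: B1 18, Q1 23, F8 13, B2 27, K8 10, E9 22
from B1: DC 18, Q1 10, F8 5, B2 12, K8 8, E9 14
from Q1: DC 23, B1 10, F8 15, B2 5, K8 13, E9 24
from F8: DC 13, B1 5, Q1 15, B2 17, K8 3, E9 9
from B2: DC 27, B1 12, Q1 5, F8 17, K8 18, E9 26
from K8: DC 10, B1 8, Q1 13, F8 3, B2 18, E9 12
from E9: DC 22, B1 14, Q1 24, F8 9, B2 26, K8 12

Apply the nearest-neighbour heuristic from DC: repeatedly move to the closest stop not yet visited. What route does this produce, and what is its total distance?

Nearest-neighbour total = 81 miles; route DC → K8 → F8 → B1 → Q1 → B2 → E9 → DC.

DC → [K8:10 / F8:13 / B1:18 / E9:22 / Q1:23 / B2:27] → K8 (10)
K8 → [F8:3 / B1:8 / E9:12 / Q1:13 / B2:18] → F8 (3)
F8 → [B1:5 / E9:9 / Q1:15 / B2:17] → B1 (5)
B1 → [Q1:10 / B2:12 / E9:14] → Q1 (10)
Q1 → [B2:5 / E9:24] → B2 (5)
B2 → [E9:26] → E9 (26)
Return E9→DC: 22.
Total = 10 + 3 + 5 + 10 + 5 + 26 + 22 = 81.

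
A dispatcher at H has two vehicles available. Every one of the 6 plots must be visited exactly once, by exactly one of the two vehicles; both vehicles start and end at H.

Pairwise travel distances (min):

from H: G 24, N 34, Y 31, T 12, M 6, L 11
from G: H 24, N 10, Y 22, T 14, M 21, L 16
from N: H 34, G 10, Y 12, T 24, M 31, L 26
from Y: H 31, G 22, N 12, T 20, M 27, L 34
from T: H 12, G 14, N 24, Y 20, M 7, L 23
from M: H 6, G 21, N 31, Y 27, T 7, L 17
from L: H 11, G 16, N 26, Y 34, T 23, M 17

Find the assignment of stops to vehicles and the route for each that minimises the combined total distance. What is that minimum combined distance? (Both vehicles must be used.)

Check every non-empty split of the stops between the two vehicles; for each half take its own optimal tour:
  {G} + {N, Y, T, M, L}: 48 + 82 = 130
  {N} + {G, Y, T, M, L}: 68 + 82 = 150
  {G, N} + {Y, T, M, L}: 68 + 78 = 146
  {Y} + {G, N, T, M, L}: 62 + 74 = 136
  {G, Y} + {N, T, M, L}: 77 + 74 = 151
  {N, Y} + {G, T, M, L}: 77 + 54 = 131
  … (31 splits in total)
  {M} + {G, N, Y, T, L}: 12 + 81 = 93  ← best
Best: vehicle 1 H → M → H = 12; vehicle 2 H → T → Y → N → G → L → H = 81; combined 93.

Minimum combined distance: 93 min.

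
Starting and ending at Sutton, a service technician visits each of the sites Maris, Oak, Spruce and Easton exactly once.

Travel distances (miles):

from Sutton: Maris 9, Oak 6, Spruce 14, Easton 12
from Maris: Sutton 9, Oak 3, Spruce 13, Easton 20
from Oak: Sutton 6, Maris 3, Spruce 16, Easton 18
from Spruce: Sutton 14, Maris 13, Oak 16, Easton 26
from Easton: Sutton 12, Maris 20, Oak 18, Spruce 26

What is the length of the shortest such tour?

60 miles — the shortest possible round trip.

There are 12 distinct closed tours to check (reversals are equivalent).
Sutton → Maris → Oak → Spruce → Easton → Sutton: 9+3+16+26+12 = 66
Sutton → Maris → Oak → Easton → Spruce → Sutton: 9+3+18+26+14 = 70
Sutton → Maris → Spruce → Oak → Easton → Sutton: 9+13+16+18+12 = 68
Sutton → Maris → Spruce → Easton → Oak → Sutton: 9+13+26+18+6 = 72
Sutton → Maris → Easton → Oak → Spruce → Sutton: 9+20+18+16+14 = 77
Sutton → Maris → Easton → Spruce → Oak → Sutton: 9+20+26+16+6 = 77
Sutton → Oak → Maris → Spruce → Easton → Sutton: 6+3+13+26+12 = 60
Sutton → Oak → Maris → Easton → Spruce → Sutton: 6+3+20+26+14 = 69
Sutton → Oak → Spruce → Maris → Easton → Sutton: 6+16+13+20+12 = 67
Sutton → Oak → Easton → Maris → Spruce → Sutton: 6+18+20+13+14 = 71
Sutton → Spruce → Maris → Oak → Easton → Sutton: 14+13+3+18+12 = 60
Sutton → Spruce → Oak → Maris → Easton → Sutton: 14+16+3+20+12 = 65
The minimum is 60.
One optimal route: Sutton → Oak → Maris → Spruce → Easton → Sutton (or its reverse).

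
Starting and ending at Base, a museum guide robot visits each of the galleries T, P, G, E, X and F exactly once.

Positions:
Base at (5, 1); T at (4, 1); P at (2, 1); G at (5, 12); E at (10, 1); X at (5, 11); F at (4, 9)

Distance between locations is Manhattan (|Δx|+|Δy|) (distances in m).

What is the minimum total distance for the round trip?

Base - T - P - G - E - X - F - Base: 1+2+14+16+15+3+9 = 60
Base - T - P - G - E - F - X - Base: 1+2+14+16+14+3+10 = 60
Base - T - P - G - X - E - F - Base: 1+2+14+1+15+14+9 = 56
Base - T - P - G - X - F - E - Base: 1+2+14+1+3+14+5 = 40
Base - T - P - G - F - E - X - Base: 1+2+14+4+14+15+10 = 60
Base - T - P - G - F - X - E - Base: 1+2+14+4+3+15+5 = 44
Base - T - P - E - G - X - F - Base: 1+2+8+16+1+3+9 = 40
Base - T - P - E - G - F - X - Base: 1+2+8+16+4+3+10 = 44
… (352 more)
Base - T - P - F - G - X - E - Base: 1+2+10+4+1+15+5 = 38  ← best
The minimum is 38.
One optimal route: Base → T → P → F → G → X → E → Base (or its reverse).

Shortest round trip = 38 m.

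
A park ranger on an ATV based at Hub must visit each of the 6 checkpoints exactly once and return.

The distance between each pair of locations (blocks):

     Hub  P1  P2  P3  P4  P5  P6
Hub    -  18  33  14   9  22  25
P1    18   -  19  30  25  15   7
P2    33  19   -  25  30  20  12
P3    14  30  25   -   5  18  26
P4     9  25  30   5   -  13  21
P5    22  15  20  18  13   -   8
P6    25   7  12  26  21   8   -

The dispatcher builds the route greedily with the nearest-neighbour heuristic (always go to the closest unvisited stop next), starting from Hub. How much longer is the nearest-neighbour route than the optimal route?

From Hub: P4=9, P3=14, P1=18, P5=22, P6=25, P2=33 → choose P4 (9).
From P4: P3=5, P5=13, P6=21, P1=25, P2=30 → choose P3 (5).
From P3: P5=18, P2=25, P6=26, P1=30 → choose P5 (18).
From P5: P6=8, P1=15, P2=20 → choose P6 (8).
From P6: P1=7, P2=12 → choose P1 (7).
From P1: P2=19 → choose P2 (19).
NN route Hub → P4 → P3 → P5 → P6 → P1 → P2 → Hub costs 99.
Optimal: Hub → P1 → P2 → P6 → P5 → P3 → P4 → Hub costs 89 (by enumerating all 360 distinct tours).
Excess = 99 − 89 = 10.

Excess over optimum: 10 blocks.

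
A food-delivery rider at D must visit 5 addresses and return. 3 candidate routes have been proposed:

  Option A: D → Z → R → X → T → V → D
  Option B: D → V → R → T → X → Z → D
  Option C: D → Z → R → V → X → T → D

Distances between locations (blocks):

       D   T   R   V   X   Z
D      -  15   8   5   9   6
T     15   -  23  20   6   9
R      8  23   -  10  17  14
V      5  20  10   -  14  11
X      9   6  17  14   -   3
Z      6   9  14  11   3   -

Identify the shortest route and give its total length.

Shortest is Option B, total 53 blocks.

Option A: 6 + 14 + 17 + 6 + 20 + 5 = 68
Option B: 5 + 10 + 23 + 6 + 3 + 6 = 53
Option C: 6 + 14 + 10 + 14 + 6 + 15 = 65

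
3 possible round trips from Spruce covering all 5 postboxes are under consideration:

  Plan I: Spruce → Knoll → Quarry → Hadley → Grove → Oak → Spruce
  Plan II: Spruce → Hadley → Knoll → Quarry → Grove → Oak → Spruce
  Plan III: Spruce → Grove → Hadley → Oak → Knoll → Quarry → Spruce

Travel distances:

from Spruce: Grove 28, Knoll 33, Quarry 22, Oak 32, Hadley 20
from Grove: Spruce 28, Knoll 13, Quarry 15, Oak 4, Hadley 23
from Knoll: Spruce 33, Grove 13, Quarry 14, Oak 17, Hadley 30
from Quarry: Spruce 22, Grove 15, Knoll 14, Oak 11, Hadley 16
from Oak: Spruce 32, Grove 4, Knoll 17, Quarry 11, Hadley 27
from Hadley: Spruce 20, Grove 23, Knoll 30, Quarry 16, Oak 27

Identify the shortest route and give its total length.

Plan I: 33 + 14 + 16 + 23 + 4 + 32 = 122
Plan II: 20 + 30 + 14 + 15 + 4 + 32 = 115
Plan III: 28 + 23 + 27 + 17 + 14 + 22 = 131

115 — Plan II is the shortest.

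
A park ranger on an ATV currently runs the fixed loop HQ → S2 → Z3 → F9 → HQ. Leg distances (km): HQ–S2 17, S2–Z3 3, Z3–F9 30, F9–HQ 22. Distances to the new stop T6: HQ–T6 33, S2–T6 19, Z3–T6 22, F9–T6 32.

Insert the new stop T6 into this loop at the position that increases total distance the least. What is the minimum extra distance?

Insertion cost between consecutive stops i–j is d(i,T6) + d(T6,j) − d(i,j):
  between HQ and S2: 33 + 19 − 17 = 35
  between S2 and Z3: 19 + 22 − 3 = 38
  between Z3 and F9: 22 + 32 − 30 = 24
  between F9 and HQ: 32 + 33 − 22 = 43
Cheapest insertion is between Z3 and F9, adding 24.
New total = 72 + 24 = 96.

+24 km — insert T6 between Z3 and F9.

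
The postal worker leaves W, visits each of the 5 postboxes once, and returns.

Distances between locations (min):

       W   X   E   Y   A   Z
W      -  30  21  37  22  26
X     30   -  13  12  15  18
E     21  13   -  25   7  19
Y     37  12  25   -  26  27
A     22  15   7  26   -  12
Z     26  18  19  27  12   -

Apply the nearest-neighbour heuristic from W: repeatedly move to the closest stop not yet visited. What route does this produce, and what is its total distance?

At W the remaining stops are E 21, A 22, Z 26, X 30, Y 37; go to E.
At E the remaining stops are A 7, X 13, Z 19, Y 25; go to A.
At A the remaining stops are Z 12, X 15, Y 26; go to Z.
At Z the remaining stops are X 18, Y 27; go to X.
At X the remaining stops are Y 12; go to Y.
Return Y→W: 37.
Total = 21 + 7 + 12 + 18 + 12 + 37 = 107.

Total distance 107 min via the nearest-neighbour route W → E → A → Z → X → Y → W.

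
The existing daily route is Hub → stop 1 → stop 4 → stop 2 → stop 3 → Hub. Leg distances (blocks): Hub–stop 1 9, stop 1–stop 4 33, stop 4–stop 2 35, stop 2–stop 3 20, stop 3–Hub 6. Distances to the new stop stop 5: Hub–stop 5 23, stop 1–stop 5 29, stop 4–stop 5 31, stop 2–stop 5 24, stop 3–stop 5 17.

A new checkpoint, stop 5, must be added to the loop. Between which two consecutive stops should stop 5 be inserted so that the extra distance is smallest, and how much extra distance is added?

Minimum extra distance: 20 blocks, inserting stop 5 between stop 4 and stop 2.

Insertion cost between consecutive stops i–j is d(i,stop 5) + d(stop 5,j) − d(i,j):
  between Hub and stop 1: 23 + 29 − 9 = 43
  between stop 1 and stop 4: 29 + 31 − 33 = 27
  between stop 4 and stop 2: 31 + 24 − 35 = 20
  between stop 2 and stop 3: 24 + 17 − 20 = 21
  between stop 3 and Hub: 17 + 23 − 6 = 34
Cheapest insertion is between stop 4 and stop 2, adding 20.
New total = 103 + 20 = 123.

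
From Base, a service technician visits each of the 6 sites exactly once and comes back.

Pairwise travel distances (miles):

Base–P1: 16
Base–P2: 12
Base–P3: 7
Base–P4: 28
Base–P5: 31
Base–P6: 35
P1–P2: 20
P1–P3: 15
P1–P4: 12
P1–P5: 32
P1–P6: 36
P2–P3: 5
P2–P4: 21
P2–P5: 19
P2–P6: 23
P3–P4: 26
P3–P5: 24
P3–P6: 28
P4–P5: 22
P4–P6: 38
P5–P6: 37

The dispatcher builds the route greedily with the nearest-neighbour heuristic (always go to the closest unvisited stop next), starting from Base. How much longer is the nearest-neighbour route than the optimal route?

The nearest-neighbour route is 14 miles longer than optimal.

Base: P3=7, P2=12, P1=16, P4=28, P5=31, P6=35 ⇒ P3
P3: P2=5, P1=15, P5=24, P4=26, P6=28 ⇒ P2
P2: P5=19, P1=20, P4=21, P6=23 ⇒ P5
P5: P4=22, P1=32, P6=37 ⇒ P4
P4: P1=12, P6=38 ⇒ P1
P1: P6=36 ⇒ P6
NN route Base → P3 → P2 → P5 → P4 → P1 → P6 → Base costs 136.
Optimal: Base → P1 → P4 → P5 → P6 → P2 → P3 → Base costs 122 (by enumerating all 360 distinct tours).
Excess = 136 − 122 = 14.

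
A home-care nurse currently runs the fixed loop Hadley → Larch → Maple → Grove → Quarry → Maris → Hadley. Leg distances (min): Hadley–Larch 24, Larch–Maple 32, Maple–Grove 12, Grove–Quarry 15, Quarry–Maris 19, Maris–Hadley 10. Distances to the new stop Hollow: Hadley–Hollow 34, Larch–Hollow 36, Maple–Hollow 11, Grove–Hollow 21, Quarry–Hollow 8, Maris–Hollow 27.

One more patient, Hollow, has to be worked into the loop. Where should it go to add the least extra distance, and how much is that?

Insertion cost between consecutive stops i–j is d(i,Hollow) + d(Hollow,j) − d(i,j):
  between Hadley and Larch: 34 + 36 − 24 = 46
  between Larch and Maple: 36 + 11 − 32 = 15
  between Maple and Grove: 11 + 21 − 12 = 20
  between Grove and Quarry: 21 + 8 − 15 = 14
  between Quarry and Maris: 8 + 27 − 19 = 16
  between Maris and Hadley: 27 + 34 − 10 = 51
Cheapest insertion is between Grove and Quarry, adding 14.
New total = 112 + 14 = 126.

Minimum extra distance: 14 min, inserting Hollow between Grove and Quarry.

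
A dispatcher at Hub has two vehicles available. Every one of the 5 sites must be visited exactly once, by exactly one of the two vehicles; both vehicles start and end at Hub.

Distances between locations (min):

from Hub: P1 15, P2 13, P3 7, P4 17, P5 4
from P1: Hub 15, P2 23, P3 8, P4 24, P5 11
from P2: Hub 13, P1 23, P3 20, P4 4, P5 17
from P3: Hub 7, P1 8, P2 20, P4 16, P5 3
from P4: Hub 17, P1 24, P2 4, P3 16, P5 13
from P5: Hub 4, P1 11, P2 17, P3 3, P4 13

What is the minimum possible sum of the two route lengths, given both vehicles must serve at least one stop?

Minimum combined distance: 64 min.

Try each way of splitting the stops between the two vehicles (each non-empty) and, for each split, find the best tour for each vehicle:
  {P1} + {P2, P3, P4, P5}: 30 + 40 = 70
  {P2} + {P1, P3, P4, P5}: 26 + 56 = 82
  {P1, P2} + {P3, P4, P5}: 51 + 40 = 91
  {P3} + {P1, P2, P4, P5}: 14 + 56 = 70
  {P1, P3} + {P2, P4, P5}: 30 + 34 = 64
  {P2, P3} + {P1, P4, P5}: 40 + 56 = 96
  … (15 splits in total)
Best: vehicle 1 Hub → P1 → P3 → Hub = 30; vehicle 2 Hub → P2 → P4 → P5 → Hub = 34; combined 64.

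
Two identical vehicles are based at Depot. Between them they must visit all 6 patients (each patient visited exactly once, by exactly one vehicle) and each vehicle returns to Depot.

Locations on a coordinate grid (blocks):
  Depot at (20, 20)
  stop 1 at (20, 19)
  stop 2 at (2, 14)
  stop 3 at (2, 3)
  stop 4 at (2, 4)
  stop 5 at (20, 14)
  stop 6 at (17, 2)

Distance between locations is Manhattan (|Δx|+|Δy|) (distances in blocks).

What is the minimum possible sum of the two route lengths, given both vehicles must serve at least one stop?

Minimum combined distance: 74 blocks.

Check every non-empty split of the stops between the two vehicles; for each half take its own optimal tour:
  {stop 1} + {stop 2, stop 3, stop 4, stop 5, stop 6}: 2 + 72 = 74
  {stop 2} + {stop 1, stop 3, stop 4, stop 5, stop 6}: 48 + 72 = 120
  {stop 1, stop 2} + {stop 3, stop 4, stop 5, stop 6}: 48 + 72 = 120
  {stop 3} + {stop 1, stop 2, stop 4, stop 5, stop 6}: 70 + 72 = 142
  {stop 1, stop 3} + {stop 2, stop 4, stop 5, stop 6}: 70 + 72 = 142
  {stop 2, stop 3} + {stop 1, stop 4, stop 5, stop 6}: 70 + 72 = 142
  … (31 splits in total)
Best: vehicle 1 Depot → stop 1 → Depot = 2; vehicle 2 Depot → stop 2 → stop 4 → stop 3 → stop 6 → stop 5 → Depot = 72; combined 74.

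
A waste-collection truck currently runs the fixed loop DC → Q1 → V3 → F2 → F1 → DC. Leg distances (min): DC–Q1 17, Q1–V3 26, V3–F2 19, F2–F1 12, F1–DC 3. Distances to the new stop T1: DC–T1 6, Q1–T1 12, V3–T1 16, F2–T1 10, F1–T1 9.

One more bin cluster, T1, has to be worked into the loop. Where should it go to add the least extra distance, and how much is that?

Minimum extra distance: 1 min, inserting T1 between DC and Q1.

Insertion cost between consecutive stops i–j is d(i,T1) + d(T1,j) − d(i,j):
  between DC and Q1: 6 + 12 − 17 = 1
  between Q1 and V3: 12 + 16 − 26 = 2
  between V3 and F2: 16 + 10 − 19 = 7
  between F2 and F1: 10 + 9 − 12 = 7
  between F1 and DC: 9 + 6 − 3 = 12
Cheapest insertion is between DC and Q1, adding 1.
New total = 77 + 1 = 78.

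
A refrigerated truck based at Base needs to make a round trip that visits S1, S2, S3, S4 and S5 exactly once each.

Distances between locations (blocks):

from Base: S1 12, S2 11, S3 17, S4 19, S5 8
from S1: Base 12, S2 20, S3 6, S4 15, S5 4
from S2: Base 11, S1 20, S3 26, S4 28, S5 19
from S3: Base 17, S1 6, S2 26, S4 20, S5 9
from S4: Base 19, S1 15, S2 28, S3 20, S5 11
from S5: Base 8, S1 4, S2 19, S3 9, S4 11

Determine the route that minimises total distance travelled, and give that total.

76 blocks — the shortest possible round trip.

With 5 stops there are 5!/2 = 60 distinct round trips (a route and its reverse cost the same).
Base - S1 - S2 - S3 - S4 - S5 - Base: 12+20+26+20+11+8 = 97
Base - S1 - S2 - S3 - S5 - S4 - Base: 12+20+26+9+11+19 = 97
Base - S1 - S2 - S4 - S3 - S5 - Base: 12+20+28+20+9+8 = 97
Base - S1 - S2 - S4 - S5 - S3 - Base: 12+20+28+11+9+17 = 97
Base - S1 - S2 - S5 - S3 - S4 - Base: 12+20+19+9+20+19 = 99
Base - S1 - S2 - S5 - S4 - S3 - Base: 12+20+19+11+20+17 = 99
Base - S1 - S3 - S2 - S4 - S5 - Base: 12+6+26+28+11+8 = 91
Base - S1 - S3 - S2 - S5 - S4 - Base: 12+6+26+19+11+19 = 93
Base - S1 - S3 - S4 - S2 - S5 - Base: 12+6+20+28+19+8 = 93
Base - S1 - S3 - S4 - S5 - S2 - Base: 12+6+20+11+19+11 = 79
Base - S1 - S3 - S5 - S2 - S4 - Base: 12+6+9+19+28+19 = 93
Base - S1 - S3 - S5 - S4 - S2 - Base: 12+6+9+11+28+11 = 77
Base - S1 - S4 - S2 - S3 - S5 - Base: 12+15+28+26+9+8 = 98
Base - S1 - S4 - S2 - S5 - S3 - Base: 12+15+28+19+9+17 = 100
… (46 more)
Base - S2 - S1 - S3 - S4 - S5 - Base: 11+20+6+20+11+8 = 76  ← best
The minimum is 76.
One optimal route: Base → S2 → S1 → S3 → S4 → S5 → Base (or its reverse).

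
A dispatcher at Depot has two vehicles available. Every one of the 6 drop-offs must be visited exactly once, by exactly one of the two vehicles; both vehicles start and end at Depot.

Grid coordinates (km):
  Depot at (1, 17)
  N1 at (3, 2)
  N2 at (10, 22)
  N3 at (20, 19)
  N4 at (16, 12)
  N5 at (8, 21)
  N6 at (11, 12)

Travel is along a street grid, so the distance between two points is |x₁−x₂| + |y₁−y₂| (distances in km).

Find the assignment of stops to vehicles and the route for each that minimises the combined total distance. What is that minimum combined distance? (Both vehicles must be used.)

Try each way of splitting the stops between the two vehicles (each non-empty) and, for each split, find the best tour for each vehicle:
  {N1} + {N2, N3, N4, N5, N6}: 34 + 58 = 92
  {N2} + {N1, N3, N4, N5, N6}: 28 + 76 = 104
  {N1, N2} + {N3, N4, N5, N6}: 58 + 56 = 114
  {N3} + {N1, N2, N4, N5, N6}: 42 + 70 = 112
  {N1, N3} + {N2, N4, N5, N6}: 72 + 50 = 122
  {N2, N3} + {N1, N4, N5, N6}: 48 + 68 = 116
  … (31 splits in total)
Best: vehicle 1 Depot → N1 → Depot = 34; vehicle 2 Depot → N5 → N2 → N3 → N4 → N6 → Depot = 58; combined 92.

92 km — the smallest possible combined total.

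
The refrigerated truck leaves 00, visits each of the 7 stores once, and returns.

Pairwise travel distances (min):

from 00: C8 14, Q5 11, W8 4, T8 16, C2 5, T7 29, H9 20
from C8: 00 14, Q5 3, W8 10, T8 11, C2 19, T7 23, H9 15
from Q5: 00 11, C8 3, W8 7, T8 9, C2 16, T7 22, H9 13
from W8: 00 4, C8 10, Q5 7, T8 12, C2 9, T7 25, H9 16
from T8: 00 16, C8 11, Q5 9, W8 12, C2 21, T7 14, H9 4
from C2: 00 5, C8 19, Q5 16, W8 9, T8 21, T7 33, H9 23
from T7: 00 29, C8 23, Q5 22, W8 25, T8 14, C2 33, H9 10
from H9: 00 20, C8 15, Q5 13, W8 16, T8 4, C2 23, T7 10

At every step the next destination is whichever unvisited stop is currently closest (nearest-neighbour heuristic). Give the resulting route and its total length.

77 min along 00 → W8 → Q5 → C8 → T8 → H9 → T7 → C2 → 00.

At 00 the remaining stops are W8 4, C2 5, Q5 11, C8 14, T8 16, H9 20, T7 29; go to W8.
At W8 the remaining stops are Q5 7, C2 9, C8 10, T8 12, H9 16, T7 25; go to Q5.
At Q5 the remaining stops are C8 3, T8 9, H9 13, C2 16, T7 22; go to C8.
At C8 the remaining stops are T8 11, H9 15, C2 19, T7 23; go to T8.
At T8 the remaining stops are H9 4, T7 14, C2 21; go to H9.
At H9 the remaining stops are T7 10, C2 23; go to T7.
At T7 the remaining stops are C2 33; go to C2.
Return C2→00: 5.
Total = 4 + 7 + 3 + 11 + 4 + 10 + 33 + 5 = 77.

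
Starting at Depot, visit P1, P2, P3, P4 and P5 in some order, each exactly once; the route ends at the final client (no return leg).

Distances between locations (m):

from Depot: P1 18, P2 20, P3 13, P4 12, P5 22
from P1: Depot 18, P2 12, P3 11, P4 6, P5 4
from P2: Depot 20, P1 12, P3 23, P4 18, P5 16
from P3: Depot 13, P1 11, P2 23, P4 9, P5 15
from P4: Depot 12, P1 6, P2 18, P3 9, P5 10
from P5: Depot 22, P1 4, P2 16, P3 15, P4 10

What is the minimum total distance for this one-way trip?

There are 5! = 120 possible orderings.
Depot - P1 - P2 - P3 - P4 - P5: 18+12+23+9+10 = 72
Depot - P1 - P2 - P3 - P5 - P4: 18+12+23+15+10 = 78
Depot - P1 - P2 - P4 - P3 - P5: 18+12+18+9+15 = 72
Depot - P1 - P2 - P4 - P5 - P3: 18+12+18+10+15 = 73
Depot - P1 - P2 - P5 - P3 - P4: 18+12+16+15+9 = 70
Depot - P1 - P2 - P5 - P4 - P3: 18+12+16+10+9 = 65
Depot - P1 - P3 - P2 - P4 - P5: 18+11+23+18+10 = 80
Depot - P1 - P3 - P2 - P5 - P4: 18+11+23+16+10 = 78
Depot - P1 - P3 - P4 - P2 - P5: 18+11+9+18+16 = 72
Depot - P1 - P3 - P4 - P5 - P2: 18+11+9+10+16 = 64
Depot - P1 - P3 - P5 - P2 - P4: 18+11+15+16+18 = 78
Depot - P1 - P3 - P5 - P4 - P2: 18+11+15+10+18 = 72
Depot - P1 - P4 - P2 - P3 - P5: 18+6+18+23+15 = 80
Depot - P1 - P4 - P2 - P5 - P3: 18+6+18+16+15 = 73
… (106 more)
Depot - P3 - P4 - P1 - P5 - P2: 13+9+6+4+16 = 48  ← best
The minimum is 48.
One shortest path: Depot → P3 → P4 → P1 → P5 → P2.

48 m — the minimum one-way total.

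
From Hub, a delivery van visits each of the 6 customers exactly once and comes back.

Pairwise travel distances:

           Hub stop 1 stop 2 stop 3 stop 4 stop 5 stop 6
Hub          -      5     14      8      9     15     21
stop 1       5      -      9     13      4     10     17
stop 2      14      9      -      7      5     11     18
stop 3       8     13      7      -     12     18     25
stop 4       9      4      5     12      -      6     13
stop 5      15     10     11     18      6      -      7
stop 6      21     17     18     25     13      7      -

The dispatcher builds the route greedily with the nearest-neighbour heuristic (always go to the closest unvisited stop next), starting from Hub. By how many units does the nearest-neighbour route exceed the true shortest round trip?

Excess over optimum: 12.

Hub: stop 1=5, stop 3=8, stop 4=9, stop 2=14, stop 5=15, stop 6=21 ⇒ stop 1
stop 1: stop 4=4, stop 2=9, stop 5=10, stop 3=13, stop 6=17 ⇒ stop 4
stop 4: stop 2=5, stop 5=6, stop 3=12, stop 6=13 ⇒ stop 2
stop 2: stop 3=7, stop 5=11, stop 6=18 ⇒ stop 3
stop 3: stop 5=18, stop 6=25 ⇒ stop 5
stop 5: stop 6=7 ⇒ stop 6
NN route Hub → stop 1 → stop 4 → stop 2 → stop 3 → stop 5 → stop 6 → Hub costs 67.
Optimal: Hub → stop 1 → stop 4 → stop 5 → stop 6 → stop 2 → stop 3 → Hub costs 55 (by enumerating all 360 distinct tours).
Excess = 67 − 55 = 12.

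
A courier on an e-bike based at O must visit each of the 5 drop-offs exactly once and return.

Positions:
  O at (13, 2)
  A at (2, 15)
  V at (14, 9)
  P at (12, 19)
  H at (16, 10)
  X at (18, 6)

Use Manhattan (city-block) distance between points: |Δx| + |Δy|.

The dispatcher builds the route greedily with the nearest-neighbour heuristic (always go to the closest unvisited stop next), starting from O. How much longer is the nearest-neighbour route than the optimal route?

O: V=8, X=9, H=11, P=18, A=24 ⇒ V
V: H=3, X=7, P=12, A=18 ⇒ H
H: X=6, P=13, A=19 ⇒ X
X: P=19, A=25 ⇒ P
P: A=14 ⇒ A
NN route O → V → H → X → P → A → O costs 74.
Optimal: O → A → P → V → H → X → O costs 68 (by enumerating all 60 distinct tours).
Excess = 74 − 68 = 6.

6 longer than the optimal tour.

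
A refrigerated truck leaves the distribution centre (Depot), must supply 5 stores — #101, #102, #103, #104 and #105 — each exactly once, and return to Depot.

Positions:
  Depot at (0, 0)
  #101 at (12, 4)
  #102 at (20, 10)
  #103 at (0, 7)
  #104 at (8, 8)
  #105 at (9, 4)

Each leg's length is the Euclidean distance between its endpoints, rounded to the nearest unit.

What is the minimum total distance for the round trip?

There are 60 distinct closed tours to check (reversals are equivalent).
Depot→#101→#102→#103→#104→#105→Depot: 13+10+20+8+4+10 = 65
Depot→#101→#102→#103→#105→#104→Depot: 13+10+20+9+4+11 = 67
Depot→#101→#102→#104→#103→#105→Depot: 13+10+12+8+9+10 = 62
Depot→#101→#102→#104→#105→#103→Depot: 13+10+12+4+9+7 = 55
Depot→#101→#102→#105→#103→#104→Depot: 13+10+13+9+8+11 = 64
Depot→#101→#102→#105→#104→#103→Depot: 13+10+13+4+8+7 = 55
Depot→#101→#103→#102→#104→#105→Depot: 13+12+20+12+4+10 = 71
Depot→#101→#103→#102→#105→#104→Depot: 13+12+20+13+4+11 = 73
Depot→#101→#103→#104→#102→#105→Depot: 13+12+8+12+13+10 = 68
Depot→#101→#103→#104→#105→#102→Depot: 13+12+8+4+13+22 = 72
Depot→#101→#103→#105→#102→#104→Depot: 13+12+9+13+12+11 = 70
Depot→#101→#103→#105→#104→#102→Depot: 13+12+9+4+12+22 = 72
Depot→#101→#104→#102→#103→#105→Depot: 13+6+12+20+9+10 = 70
Depot→#101→#104→#102→#105→#103→Depot: 13+6+12+13+9+7 = 60
… (46 more)
Depot→#103→#104→#102→#101→#105→Depot: 7+8+12+10+3+10 = 50  ← best
The minimum is 50.
One optimal route: Depot → #103 → #104 → #102 → #101 → #105 → Depot (or its reverse).

Shortest round trip = 50.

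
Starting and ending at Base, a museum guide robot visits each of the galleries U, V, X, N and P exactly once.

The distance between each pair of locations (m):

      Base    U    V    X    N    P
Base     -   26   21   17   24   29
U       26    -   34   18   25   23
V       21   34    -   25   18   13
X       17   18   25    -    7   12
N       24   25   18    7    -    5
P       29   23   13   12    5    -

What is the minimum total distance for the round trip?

90 m — the shortest possible round trip.

Base-U-V-X-N-P-Base: 26+34+25+7+5+29 = 126
Base-U-V-X-P-N-Base: 26+34+25+12+5+24 = 126
Base-U-V-N-X-P-Base: 26+34+18+7+12+29 = 126
Base-U-V-N-P-X-Base: 26+34+18+5+12+17 = 112
Base-U-V-P-X-N-Base: 26+34+13+12+7+24 = 116
Base-U-V-P-N-X-Base: 26+34+13+5+7+17 = 102
Base-U-X-V-N-P-Base: 26+18+25+18+5+29 = 121
Base-U-X-V-P-N-Base: 26+18+25+13+5+24 = 111
Base-U-X-N-V-P-Base: 26+18+7+18+13+29 = 111
Base-U-X-N-P-V-Base: 26+18+7+5+13+21 = 90
Base-U-X-P-V-N-Base: 26+18+12+13+18+24 = 111
Base-U-X-P-N-V-Base: 26+18+12+5+18+21 = 100
Base-U-N-V-X-P-Base: 26+25+18+25+12+29 = 135
Base-U-N-V-P-X-Base: 26+25+18+13+12+17 = 111
… (46 more)
The minimum is 90.
One optimal route: Base → U → X → N → P → V → Base (or its reverse).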